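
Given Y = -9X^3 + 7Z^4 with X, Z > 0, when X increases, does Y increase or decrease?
Y decreases

Taking the partial derivative:
∂Y/∂X = -27X^2

∂Y/∂X = -27X^2 < 0 (assuming positive values)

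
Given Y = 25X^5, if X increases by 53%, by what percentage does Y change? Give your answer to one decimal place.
738.4%

For Y = 25X^5:
If X → X(1 + 0.53)
Then Y → Y · (1 + 0.53)^5
     ≈ Y · 8.3841

Percentage change = ((1 + 0.53)^5 − 1) × 100% ≈ 738.4%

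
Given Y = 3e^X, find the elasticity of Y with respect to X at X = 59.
Elasticity = 59

Elasticity = (dY/dX) · (X/Y)

dY/dX = 3·e^X
At X = 59: dY/dX = 3·e^59, Y = 3·e^59

Elasticity = (3·e^59) · (59 / (3·e^59)) = 59

Interpretation: for a small percentage change in X, the percentage change in Y is approximately 59.00 times as large.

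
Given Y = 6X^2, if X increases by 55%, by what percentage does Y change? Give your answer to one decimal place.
140.3%

For Y = 6X^2:
If X → X(1 + 0.55)
Then Y → Y · (1 + 0.55)^2
     = Y · 2.4025

Percentage change = ((1 + 0.55)^2 − 1) × 100% ≈ 140.3%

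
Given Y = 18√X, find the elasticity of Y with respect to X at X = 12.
Elasticity = 1/2

Elasticity = (dY/dX) · (X/Y)

dY/dX = 9/√X
At X = 12: dY/dX = 3·√3/2, Y = 36·√3

Elasticity = (3·√3/2) · (12 / (36·√3)) = 1/2

Interpretation: for a small percentage change in X, the percentage change in Y is approximately 0.50 times as large.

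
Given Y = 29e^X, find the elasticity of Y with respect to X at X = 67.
Elasticity = 67

Elasticity = (dY/dX) · (X/Y)

dY/dX = 29·e^X
At X = 67: dY/dX = 29·e^67, Y = 29·e^67

Elasticity = (29·e^67) · (67 / (29·e^67)) = 67

Interpretation: for a small percentage change in X, the percentage change in Y is approximately 67.00 times as large.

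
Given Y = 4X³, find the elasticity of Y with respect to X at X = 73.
Elasticity = 3

Elasticity = (dY/dX) · (X/Y)

dY/dX = 12·X²
At X = 73: dY/dX = 63948, Y = 1556068

Elasticity = 63948 · (73 / 1556068) = 3

Interpretation: for a small percentage change in X, the percentage change in Y is approximately 3.00 times as large.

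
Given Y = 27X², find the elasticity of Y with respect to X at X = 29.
Elasticity = 2

Elasticity = (dY/dX) · (X/Y)

dY/dX = 54·X
At X = 29: dY/dX = 1566, Y = 22707

Elasticity = 1566 · (29 / 22707) = 2

Interpretation: for a small percentage change in X, the percentage change in Y is approximately 2.00 times as large.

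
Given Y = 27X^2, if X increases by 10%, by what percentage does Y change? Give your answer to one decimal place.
21.0%

For Y = 27X^2:
If X → X(1 + 0.1)
Then Y → Y · (1 + 0.1)^2
     = Y · 1.2100

Percentage change = ((1 + 0.1)^2 − 1) × 100% = 21.0%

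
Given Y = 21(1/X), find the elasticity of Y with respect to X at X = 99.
Elasticity = -1

Elasticity = (dY/dX) · (X/Y)

dY/dX = -21/X²
At X = 99: dY/dX = -7/3267, Y = 7/33

Elasticity = (-7/3267) · (99 / (7/33)) = -1

Interpretation: for a small percentage change in X, the percentage change in Y is approximately -1.00 times as large.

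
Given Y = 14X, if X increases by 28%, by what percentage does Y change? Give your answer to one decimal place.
28.0%

For Y = 14X:
If X → X(1 + 0.28)
Then Y → Y · (1 + 0.28)^1
     = Y · 1.2800

Percentage change = ((1 + 0.28)^1 − 1) × 100% = 28.0%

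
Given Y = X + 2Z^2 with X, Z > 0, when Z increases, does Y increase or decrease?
Y increases

Taking the partial derivative:
∂Y/∂Z = 4Z

∂Y/∂Z = 4Z > 0 (assuming positive values)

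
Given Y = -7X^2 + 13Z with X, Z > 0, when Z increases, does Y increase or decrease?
Y increases

Taking the partial derivative:
∂Y/∂Z = 13

∂Y/∂Z = 13 > 0 (assuming positive values)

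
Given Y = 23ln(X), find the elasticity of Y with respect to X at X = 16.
Elasticity = 1/ln(16) ≈ 0.3607

Elasticity = (dY/dX) · (X/Y)

dY/dX = 23/X
At X = 16: dY/dX = 23/16, Y = 23·ln(16)

Elasticity = (23/16) · (16 / (23·ln(16))) = 1/ln(16) ≈ 0.3607

Interpretation: for a small percentage change in X, the percentage change in Y is approximately 0.36 times as large.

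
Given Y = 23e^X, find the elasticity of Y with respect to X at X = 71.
Elasticity = 71

Elasticity = (dY/dX) · (X/Y)

dY/dX = 23·e^X
At X = 71: dY/dX = 23·e^71, Y = 23·e^71

Elasticity = (23·e^71) · (71 / (23·e^71)) = 71

Interpretation: for a small percentage change in X, the percentage change in Y is approximately 71.00 times as large.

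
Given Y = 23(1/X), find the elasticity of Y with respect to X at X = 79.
Elasticity = -1

Elasticity = (dY/dX) · (X/Y)

dY/dX = -23/X²
At X = 79: dY/dX = -23/6241, Y = 23/79

Elasticity = (-23/6241) · (79 / (23/79)) = -1

Interpretation: for a small percentage change in X, the percentage change in Y is approximately -1.00 times as large.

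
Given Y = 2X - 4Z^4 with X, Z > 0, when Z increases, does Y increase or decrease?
Y decreases

Taking the partial derivative:
∂Y/∂Z = -16Z^3

∂Y/∂Z = -16Z^3 < 0 (assuming positive values)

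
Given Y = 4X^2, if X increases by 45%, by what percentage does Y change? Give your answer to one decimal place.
110.3%

For Y = 4X^2:
If X → X(1 + 0.45)
Then Y → Y · (1 + 0.45)^2
     = Y · 2.1025

Percentage change = ((1 + 0.45)^2 − 1) × 100% ≈ 110.3%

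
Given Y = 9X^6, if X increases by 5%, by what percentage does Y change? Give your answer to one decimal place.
34.0%

For Y = 9X^6:
If X → X(1 + 0.05)
Then Y → Y · (1 + 0.05)^6
     ≈ Y · 1.3401

Percentage change = ((1 + 0.05)^6 − 1) × 100% ≈ 34.0%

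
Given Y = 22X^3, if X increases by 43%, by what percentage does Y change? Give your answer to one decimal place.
192.4%

For Y = 22X^3:
If X → X(1 + 0.43)
Then Y → Y · (1 + 0.43)^3
     ≈ Y · 2.9242

Percentage change = ((1 + 0.43)^3 − 1) × 100% ≈ 192.4%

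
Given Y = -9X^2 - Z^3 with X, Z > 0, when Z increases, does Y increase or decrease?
Y decreases

Taking the partial derivative:
∂Y/∂Z = -3Z^2

∂Y/∂Z = -3Z^2 < 0 (assuming positive values)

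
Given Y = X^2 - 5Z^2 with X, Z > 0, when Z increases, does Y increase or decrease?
Y decreases

Taking the partial derivative:
∂Y/∂Z = -10Z

∂Y/∂Z = -10Z < 0 (assuming positive values)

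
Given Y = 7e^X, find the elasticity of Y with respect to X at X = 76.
Elasticity = 76

Elasticity = (dY/dX) · (X/Y)

dY/dX = 7·e^X
At X = 76: dY/dX = 7·e^76, Y = 7·e^76

Elasticity = (7·e^76) · (76 / (7·e^76)) = 76

Interpretation: for a small percentage change in X, the percentage change in Y is approximately 76.00 times as large.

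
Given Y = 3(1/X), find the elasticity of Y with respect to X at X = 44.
Elasticity = -1

Elasticity = (dY/dX) · (X/Y)

dY/dX = -3/X²
At X = 44: dY/dX = -3/1936, Y = 3/44

Elasticity = (-3/1936) · (44 / (3/44)) = -1

Interpretation: for a small percentage change in X, the percentage change in Y is approximately -1.00 times as large.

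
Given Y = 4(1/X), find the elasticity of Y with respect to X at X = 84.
Elasticity = -1

Elasticity = (dY/dX) · (X/Y)

dY/dX = -4/X²
At X = 84: dY/dX = -1/1764, Y = 1/21

Elasticity = (-1/1764) · (84 / (1/21)) = -1

Interpretation: for a small percentage change in X, the percentage change in Y is approximately -1.00 times as large.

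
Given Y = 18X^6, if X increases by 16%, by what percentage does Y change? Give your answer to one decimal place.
143.6%

For Y = 18X^6:
If X → X(1 + 0.16)
Then Y → Y · (1 + 0.16)^6
     ≈ Y · 2.4364

Percentage change = ((1 + 0.16)^6 − 1) × 100% ≈ 143.6%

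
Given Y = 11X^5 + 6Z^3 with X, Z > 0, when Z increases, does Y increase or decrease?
Y increases

Taking the partial derivative:
∂Y/∂Z = 18Z^2

∂Y/∂Z = 18Z^2 > 0 (assuming positive values)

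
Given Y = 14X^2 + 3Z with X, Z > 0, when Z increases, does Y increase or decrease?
Y increases

Taking the partial derivative:
∂Y/∂Z = 3

∂Y/∂Z = 3 > 0 (assuming positive values)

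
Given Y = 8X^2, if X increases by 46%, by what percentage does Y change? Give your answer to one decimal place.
113.2%

For Y = 8X^2:
If X → X(1 + 0.46)
Then Y → Y · (1 + 0.46)^2
     = Y · 2.1316

Percentage change = ((1 + 0.46)^2 − 1) × 100% ≈ 113.2%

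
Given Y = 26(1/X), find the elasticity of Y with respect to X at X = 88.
Elasticity = -1

Elasticity = (dY/dX) · (X/Y)

dY/dX = -26/X²
At X = 88: dY/dX = -13/3872, Y = 13/44

Elasticity = (-13/3872) · (88 / (13/44)) = -1

Interpretation: for a small percentage change in X, the percentage change in Y is approximately -1.00 times as large.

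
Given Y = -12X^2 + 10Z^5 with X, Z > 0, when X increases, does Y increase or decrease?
Y decreases

Taking the partial derivative:
∂Y/∂X = -24X

∂Y/∂X = -24X < 0 (assuming positive values)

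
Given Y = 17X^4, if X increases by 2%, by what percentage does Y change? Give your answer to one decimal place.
8.2%

For Y = 17X^4:
If X → X(1 + 0.02)
Then Y → Y · (1 + 0.02)^4
     ≈ Y · 1.0824

Percentage change = ((1 + 0.02)^4 − 1) × 100% ≈ 8.2%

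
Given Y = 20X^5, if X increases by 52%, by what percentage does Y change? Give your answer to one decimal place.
711.4%

For Y = 20X^5:
If X → X(1 + 0.52)
Then Y → Y · (1 + 0.52)^5
     ≈ Y · 8.1137

Percentage change = ((1 + 0.52)^5 − 1) × 100% ≈ 711.4%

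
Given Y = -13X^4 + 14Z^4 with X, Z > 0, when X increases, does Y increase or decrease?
Y decreases

Taking the partial derivative:
∂Y/∂X = -52X^3

∂Y/∂X = -52X^3 < 0 (assuming positive values)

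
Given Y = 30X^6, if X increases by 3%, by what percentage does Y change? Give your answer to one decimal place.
19.4%

For Y = 30X^6:
If X → X(1 + 0.03)
Then Y → Y · (1 + 0.03)^6
     ≈ Y · 1.1941

Percentage change = ((1 + 0.03)^6 − 1) × 100% ≈ 19.4%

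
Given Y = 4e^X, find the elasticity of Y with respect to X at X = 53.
Elasticity = 53

Elasticity = (dY/dX) · (X/Y)

dY/dX = 4·e^X
At X = 53: dY/dX = 4·e^53, Y = 4·e^53

Elasticity = (4·e^53) · (53 / (4·e^53)) = 53

Interpretation: for a small percentage change in X, the percentage change in Y is approximately 53.00 times as large.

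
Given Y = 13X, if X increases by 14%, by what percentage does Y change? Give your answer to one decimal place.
14.0%

For Y = 13X:
If X → X(1 + 0.14)
Then Y → Y · (1 + 0.14)^1
     = Y · 1.1400

Percentage change = ((1 + 0.14)^1 − 1) × 100% = 14.0%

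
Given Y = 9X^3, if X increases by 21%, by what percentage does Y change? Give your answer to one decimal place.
77.2%

For Y = 9X^3:
If X → X(1 + 0.21)
Then Y → Y · (1 + 0.21)^3
     ≈ Y · 1.7716

Percentage change = ((1 + 0.21)^3 − 1) × 100% ≈ 77.2%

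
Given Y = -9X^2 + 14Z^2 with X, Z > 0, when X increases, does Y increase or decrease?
Y decreases

Taking the partial derivative:
∂Y/∂X = -18X

∂Y/∂X = -18X < 0 (assuming positive values)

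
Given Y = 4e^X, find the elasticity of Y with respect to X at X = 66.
Elasticity = 66

Elasticity = (dY/dX) · (X/Y)

dY/dX = 4·e^X
At X = 66: dY/dX = 4·e^66, Y = 4·e^66

Elasticity = (4·e^66) · (66 / (4·e^66)) = 66

Interpretation: for a small percentage change in X, the percentage change in Y is approximately 66.00 times as large.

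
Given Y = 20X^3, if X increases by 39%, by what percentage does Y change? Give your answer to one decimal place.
168.6%

For Y = 20X^3:
If X → X(1 + 0.39)
Then Y → Y · (1 + 0.39)^3
     ≈ Y · 2.6856

Percentage change = ((1 + 0.39)^3 − 1) × 100% ≈ 168.6%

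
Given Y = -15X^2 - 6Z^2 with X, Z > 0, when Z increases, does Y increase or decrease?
Y decreases

Taking the partial derivative:
∂Y/∂Z = -12Z

∂Y/∂Z = -12Z < 0 (assuming positive values)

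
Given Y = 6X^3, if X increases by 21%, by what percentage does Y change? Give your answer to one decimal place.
77.2%

For Y = 6X^3:
If X → X(1 + 0.21)
Then Y → Y · (1 + 0.21)^3
     ≈ Y · 1.7716

Percentage change = ((1 + 0.21)^3 − 1) × 100% ≈ 77.2%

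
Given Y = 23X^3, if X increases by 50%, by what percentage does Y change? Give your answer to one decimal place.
237.5%

For Y = 23X^3:
If X → X(1 + 0.5)
Then Y → Y · (1 + 0.5)^3
     = Y · 3.3750

Percentage change = ((1 + 0.5)^3 − 1) × 100% = 237.5%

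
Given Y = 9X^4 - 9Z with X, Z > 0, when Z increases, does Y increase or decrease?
Y decreases

Taking the partial derivative:
∂Y/∂Z = -9

∂Y/∂Z = -9 < 0 (assuming positive values)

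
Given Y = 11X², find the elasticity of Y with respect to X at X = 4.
Elasticity = 2

Elasticity = (dY/dX) · (X/Y)

dY/dX = 22·X
At X = 4: dY/dX = 88, Y = 176

Elasticity = 88 · (4 / 176) = 2

Interpretation: for a small percentage change in X, the percentage change in Y is approximately 2.00 times as large.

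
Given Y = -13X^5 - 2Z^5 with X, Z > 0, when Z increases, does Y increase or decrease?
Y decreases

Taking the partial derivative:
∂Y/∂Z = -10Z^4

∂Y/∂Z = -10Z^4 < 0 (assuming positive values)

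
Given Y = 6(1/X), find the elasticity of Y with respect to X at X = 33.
Elasticity = -1

Elasticity = (dY/dX) · (X/Y)

dY/dX = -6/X²
At X = 33: dY/dX = -2/363, Y = 2/11

Elasticity = (-2/363) · (33 / (2/11)) = -1

Interpretation: for a small percentage change in X, the percentage change in Y is approximately -1.00 times as large.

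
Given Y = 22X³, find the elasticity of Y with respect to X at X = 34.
Elasticity = 3

Elasticity = (dY/dX) · (X/Y)

dY/dX = 66·X²
At X = 34: dY/dX = 76296, Y = 864688

Elasticity = 76296 · (34 / 864688) = 3

Interpretation: for a small percentage change in X, the percentage change in Y is approximately 3.00 times as large.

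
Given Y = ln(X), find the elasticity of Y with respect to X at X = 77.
Elasticity = 1/ln(77) ≈ 0.2302

Elasticity = (dY/dX) · (X/Y)

dY/dX = 1/X
At X = 77: dY/dX = 1/77, Y = ln(77)

Elasticity = (1/77) · (77 / (ln(77))) = 1/ln(77) ≈ 0.2302

Interpretation: for a small percentage change in X, the percentage change in Y is approximately 0.23 times as large.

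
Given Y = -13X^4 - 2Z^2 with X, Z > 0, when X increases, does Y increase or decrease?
Y decreases

Taking the partial derivative:
∂Y/∂X = -52X^3

∂Y/∂X = -52X^3 < 0 (assuming positive values)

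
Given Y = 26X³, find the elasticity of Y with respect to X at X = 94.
Elasticity = 3

Elasticity = (dY/dX) · (X/Y)

dY/dX = 78·X²
At X = 94: dY/dX = 689208, Y = 21595184

Elasticity = 689208 · (94 / 21595184) = 3

Interpretation: for a small percentage change in X, the percentage change in Y is approximately 3.00 times as large.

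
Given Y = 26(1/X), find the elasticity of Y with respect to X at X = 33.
Elasticity = -1

Elasticity = (dY/dX) · (X/Y)

dY/dX = -26/X²
At X = 33: dY/dX = -26/1089, Y = 26/33

Elasticity = (-26/1089) · (33 / (26/33)) = -1

Interpretation: for a small percentage change in X, the percentage change in Y is approximately -1.00 times as large.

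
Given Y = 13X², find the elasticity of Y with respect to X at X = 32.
Elasticity = 2

Elasticity = (dY/dX) · (X/Y)

dY/dX = 26·X
At X = 32: dY/dX = 832, Y = 13312

Elasticity = 832 · (32 / 13312) = 2

Interpretation: for a small percentage change in X, the percentage change in Y is approximately 2.00 times as large.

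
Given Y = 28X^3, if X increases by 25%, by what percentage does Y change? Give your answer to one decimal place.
95.3%

For Y = 28X^3:
If X → X(1 + 0.25)
Then Y → Y · (1 + 0.25)^3
     ≈ Y · 1.9531

Percentage change = ((1 + 0.25)^3 − 1) × 100% ≈ 95.3%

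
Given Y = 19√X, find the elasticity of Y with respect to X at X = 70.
Elasticity = 1/2

Elasticity = (dY/dX) · (X/Y)

dY/dX = 19/(2·√X)
At X = 70: dY/dX = 19·√70/140, Y = 19·√70

Elasticity = (19·√70/140) · (70 / (19·√70)) = 1/2

Interpretation: for a small percentage change in X, the percentage change in Y is approximately 0.50 times as large.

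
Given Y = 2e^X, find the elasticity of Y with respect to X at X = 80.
Elasticity = 80

Elasticity = (dY/dX) · (X/Y)

dY/dX = 2·e^X
At X = 80: dY/dX = 2·e^80, Y = 2·e^80

Elasticity = (2·e^80) · (80 / (2·e^80)) = 80

Interpretation: for a small percentage change in X, the percentage change in Y is approximately 80.00 times as large.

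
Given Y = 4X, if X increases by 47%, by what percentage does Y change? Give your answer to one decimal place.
47.0%

For Y = 4X:
If X → X(1 + 0.47)
Then Y → Y · (1 + 0.47)^1
     = Y · 1.4700

Percentage change = ((1 + 0.47)^1 − 1) × 100% = 47.0%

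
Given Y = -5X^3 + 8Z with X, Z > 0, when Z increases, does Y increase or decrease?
Y increases

Taking the partial derivative:
∂Y/∂Z = 8

∂Y/∂Z = 8 > 0 (assuming positive values)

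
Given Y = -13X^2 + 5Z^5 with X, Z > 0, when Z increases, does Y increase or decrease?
Y increases

Taking the partial derivative:
∂Y/∂Z = 25Z^4

∂Y/∂Z = 25Z^4 > 0 (assuming positive values)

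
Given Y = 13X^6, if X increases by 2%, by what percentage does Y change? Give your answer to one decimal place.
12.6%

For Y = 13X^6:
If X → X(1 + 0.02)
Then Y → Y · (1 + 0.02)^6
     ≈ Y · 1.1262

Percentage change = ((1 + 0.02)^6 − 1) × 100% ≈ 12.6%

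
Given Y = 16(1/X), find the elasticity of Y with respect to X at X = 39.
Elasticity = -1

Elasticity = (dY/dX) · (X/Y)

dY/dX = -16/X²
At X = 39: dY/dX = -16/1521, Y = 16/39

Elasticity = (-16/1521) · (39 / (16/39)) = -1

Interpretation: for a small percentage change in X, the percentage change in Y is approximately -1.00 times as large.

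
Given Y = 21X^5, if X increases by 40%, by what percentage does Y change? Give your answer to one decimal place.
437.8%

For Y = 21X^5:
If X → X(1 + 0.4)
Then Y → Y · (1 + 0.4)^5
     ≈ Y · 5.3782

Percentage change = ((1 + 0.4)^5 − 1) × 100% ≈ 437.8%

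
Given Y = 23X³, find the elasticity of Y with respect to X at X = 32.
Elasticity = 3

Elasticity = (dY/dX) · (X/Y)

dY/dX = 69·X²
At X = 32: dY/dX = 70656, Y = 753664

Elasticity = 70656 · (32 / 753664) = 3

Interpretation: for a small percentage change in X, the percentage change in Y is approximately 3.00 times as large.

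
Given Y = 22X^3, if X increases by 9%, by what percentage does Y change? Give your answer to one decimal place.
29.5%

For Y = 22X^3:
If X → X(1 + 0.09)
Then Y → Y · (1 + 0.09)^3
     ≈ Y · 1.2950

Percentage change = ((1 + 0.09)^3 − 1) × 100% ≈ 29.5%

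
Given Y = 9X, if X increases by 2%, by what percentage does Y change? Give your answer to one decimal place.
2.0%

For Y = 9X:
If X → X(1 + 0.02)
Then Y → Y · (1 + 0.02)^1
     = Y · 1.0200

Percentage change = ((1 + 0.02)^1 − 1) × 100% = 2.0%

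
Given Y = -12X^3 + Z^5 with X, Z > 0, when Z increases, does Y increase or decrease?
Y increases

Taking the partial derivative:
∂Y/∂Z = 5Z^4

∂Y/∂Z = 5Z^4 > 0 (assuming positive values)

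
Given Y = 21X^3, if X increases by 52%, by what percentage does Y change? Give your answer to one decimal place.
251.2%

For Y = 21X^3:
If X → X(1 + 0.52)
Then Y → Y · (1 + 0.52)^3
     ≈ Y · 3.5118

Percentage change = ((1 + 0.52)^3 − 1) × 100% ≈ 251.2%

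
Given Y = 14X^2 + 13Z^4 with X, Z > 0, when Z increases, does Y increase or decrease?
Y increases

Taking the partial derivative:
∂Y/∂Z = 52Z^3

∂Y/∂Z = 52Z^3 > 0 (assuming positive values)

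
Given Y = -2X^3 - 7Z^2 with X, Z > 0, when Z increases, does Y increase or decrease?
Y decreases

Taking the partial derivative:
∂Y/∂Z = -14Z

∂Y/∂Z = -14Z < 0 (assuming positive values)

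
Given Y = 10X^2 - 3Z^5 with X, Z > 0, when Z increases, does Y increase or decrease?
Y decreases

Taking the partial derivative:
∂Y/∂Z = -15Z^4

∂Y/∂Z = -15Z^4 < 0 (assuming positive values)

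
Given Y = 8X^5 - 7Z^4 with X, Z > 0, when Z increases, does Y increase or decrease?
Y decreases

Taking the partial derivative:
∂Y/∂Z = -28Z^3

∂Y/∂Z = -28Z^3 < 0 (assuming positive values)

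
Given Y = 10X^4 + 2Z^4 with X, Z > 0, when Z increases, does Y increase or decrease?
Y increases

Taking the partial derivative:
∂Y/∂Z = 8Z^3

∂Y/∂Z = 8Z^3 > 0 (assuming positive values)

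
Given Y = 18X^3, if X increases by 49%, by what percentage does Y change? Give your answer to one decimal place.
230.8%

For Y = 18X^3:
If X → X(1 + 0.49)
Then Y → Y · (1 + 0.49)^3
     ≈ Y · 3.3079

Percentage change = ((1 + 0.49)^3 − 1) × 100% ≈ 230.8%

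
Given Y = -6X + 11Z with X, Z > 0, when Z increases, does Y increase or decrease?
Y increases

Taking the partial derivative:
∂Y/∂Z = 11

∂Y/∂Z = 11 > 0 (assuming positive values)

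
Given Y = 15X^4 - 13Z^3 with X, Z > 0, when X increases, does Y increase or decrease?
Y increases

Taking the partial derivative:
∂Y/∂X = 60X^3

∂Y/∂X = 60X^3 > 0 (assuming positive values)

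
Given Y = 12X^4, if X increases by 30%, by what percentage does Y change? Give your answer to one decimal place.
185.6%

For Y = 12X^4:
If X → X(1 + 0.3)
Then Y → Y · (1 + 0.3)^4
     = Y · 2.8561

Percentage change = ((1 + 0.3)^4 − 1) × 100% ≈ 185.6%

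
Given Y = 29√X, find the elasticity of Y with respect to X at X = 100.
Elasticity = 1/2

Elasticity = (dY/dX) · (X/Y)

dY/dX = 29/(2·√X)
At X = 100: dY/dX = 29/20, Y = 290

Elasticity = (29/20) · (100 / 290) = 1/2

Interpretation: for a small percentage change in X, the percentage change in Y is approximately 0.50 times as large.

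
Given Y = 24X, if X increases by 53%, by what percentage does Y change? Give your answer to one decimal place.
53.0%

For Y = 24X:
If X → X(1 + 0.53)
Then Y → Y · (1 + 0.53)^1
     = Y · 1.5300

Percentage change = ((1 + 0.53)^1 − 1) × 100% = 53.0%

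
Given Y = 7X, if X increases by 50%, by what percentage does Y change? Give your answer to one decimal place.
50.0%

For Y = 7X:
If X → X(1 + 0.5)
Then Y → Y · (1 + 0.5)^1
     = Y · 1.5000

Percentage change = ((1 + 0.5)^1 − 1) × 100% = 50.0%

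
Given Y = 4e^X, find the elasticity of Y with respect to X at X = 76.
Elasticity = 76

Elasticity = (dY/dX) · (X/Y)

dY/dX = 4·e^X
At X = 76: dY/dX = 4·e^76, Y = 4·e^76

Elasticity = (4·e^76) · (76 / (4·e^76)) = 76

Interpretation: for a small percentage change in X, the percentage change in Y is approximately 76.00 times as large.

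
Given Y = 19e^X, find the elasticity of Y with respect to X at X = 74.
Elasticity = 74

Elasticity = (dY/dX) · (X/Y)

dY/dX = 19·e^X
At X = 74: dY/dX = 19·e^74, Y = 19·e^74

Elasticity = (19·e^74) · (74 / (19·e^74)) = 74

Interpretation: for a small percentage change in X, the percentage change in Y is approximately 74.00 times as large.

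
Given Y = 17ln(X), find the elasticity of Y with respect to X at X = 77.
Elasticity = 1/ln(77) ≈ 0.2302

Elasticity = (dY/dX) · (X/Y)

dY/dX = 17/X
At X = 77: dY/dX = 17/77, Y = 17·ln(77)

Elasticity = (17/77) · (77 / (17·ln(77))) = 1/ln(77) ≈ 0.2302

Interpretation: for a small percentage change in X, the percentage change in Y is approximately 0.23 times as large.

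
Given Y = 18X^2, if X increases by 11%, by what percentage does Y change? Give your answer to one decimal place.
23.2%

For Y = 18X^2:
If X → X(1 + 0.11)
Then Y → Y · (1 + 0.11)^2
     = Y · 1.2321

Percentage change = ((1 + 0.11)^2 − 1) × 100% ≈ 23.2%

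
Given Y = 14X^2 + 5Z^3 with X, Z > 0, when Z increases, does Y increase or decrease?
Y increases

Taking the partial derivative:
∂Y/∂Z = 15Z^2

∂Y/∂Z = 15Z^2 > 0 (assuming positive values)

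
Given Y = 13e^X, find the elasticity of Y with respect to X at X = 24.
Elasticity = 24

Elasticity = (dY/dX) · (X/Y)

dY/dX = 13·e^X
At X = 24: dY/dX = 13·e^24, Y = 13·e^24

Elasticity = (13·e^24) · (24 / (13·e^24)) = 24

Interpretation: for a small percentage change in X, the percentage change in Y is approximately 24.00 times as large.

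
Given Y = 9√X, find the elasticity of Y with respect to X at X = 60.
Elasticity = 1/2

Elasticity = (dY/dX) · (X/Y)

dY/dX = 9/(2·√X)
At X = 60: dY/dX = 3·√15/20, Y = 18·√15

Elasticity = (3·√15/20) · (60 / (18·√15)) = 1/2

Interpretation: for a small percentage change in X, the percentage change in Y is approximately 0.50 times as large.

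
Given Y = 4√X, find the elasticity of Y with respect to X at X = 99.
Elasticity = 1/2

Elasticity = (dY/dX) · (X/Y)

dY/dX = 2/√X
At X = 99: dY/dX = 2·√11/33, Y = 12·√11

Elasticity = (2·√11/33) · (99 / (12·√11)) = 1/2

Interpretation: for a small percentage change in X, the percentage change in Y is approximately 0.50 times as large.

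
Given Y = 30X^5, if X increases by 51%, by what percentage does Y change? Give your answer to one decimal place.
685.0%

For Y = 30X^5:
If X → X(1 + 0.51)
Then Y → Y · (1 + 0.51)^5
     ≈ Y · 7.8503

Percentage change = ((1 + 0.51)^5 − 1) × 100% ≈ 685.0%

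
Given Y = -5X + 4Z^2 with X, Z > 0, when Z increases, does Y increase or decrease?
Y increases

Taking the partial derivative:
∂Y/∂Z = 8Z

∂Y/∂Z = 8Z > 0 (assuming positive values)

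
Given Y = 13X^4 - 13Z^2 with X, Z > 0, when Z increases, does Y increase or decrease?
Y decreases

Taking the partial derivative:
∂Y/∂Z = -26Z

∂Y/∂Z = -26Z < 0 (assuming positive values)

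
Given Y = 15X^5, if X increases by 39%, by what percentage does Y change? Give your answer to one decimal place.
418.9%

For Y = 15X^5:
If X → X(1 + 0.39)
Then Y → Y · (1 + 0.39)^5
     ≈ Y · 5.1889

Percentage change = ((1 + 0.39)^5 − 1) × 100% ≈ 418.9%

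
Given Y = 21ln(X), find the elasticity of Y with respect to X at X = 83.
Elasticity = 1/ln(83) ≈ 0.2263

Elasticity = (dY/dX) · (X/Y)

dY/dX = 21/X
At X = 83: dY/dX = 21/83, Y = 21·ln(83)

Elasticity = (21/83) · (83 / (21·ln(83))) = 1/ln(83) ≈ 0.2263

Interpretation: for a small percentage change in X, the percentage change in Y is approximately 0.23 times as large.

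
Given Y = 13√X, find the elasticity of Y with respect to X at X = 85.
Elasticity = 1/2

Elasticity = (dY/dX) · (X/Y)

dY/dX = 13/(2·√X)
At X = 85: dY/dX = 13·√85/170, Y = 13·√85

Elasticity = (13·√85/170) · (85 / (13·√85)) = 1/2

Interpretation: for a small percentage change in X, the percentage change in Y is approximately 0.50 times as large.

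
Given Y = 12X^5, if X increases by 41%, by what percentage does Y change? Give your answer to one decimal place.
457.3%

For Y = 12X^5:
If X → X(1 + 0.41)
Then Y → Y · (1 + 0.41)^5
     ≈ Y · 5.5731

Percentage change = ((1 + 0.41)^5 − 1) × 100% ≈ 457.3%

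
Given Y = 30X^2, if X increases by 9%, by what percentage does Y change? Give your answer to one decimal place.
18.8%

For Y = 30X^2:
If X → X(1 + 0.09)
Then Y → Y · (1 + 0.09)^2
     = Y · 1.1881

Percentage change = ((1 + 0.09)^2 − 1) × 100% ≈ 18.8%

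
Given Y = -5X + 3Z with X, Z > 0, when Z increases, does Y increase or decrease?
Y increases

Taking the partial derivative:
∂Y/∂Z = 3

∂Y/∂Z = 3 > 0 (assuming positive values)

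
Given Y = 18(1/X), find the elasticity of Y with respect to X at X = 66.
Elasticity = -1

Elasticity = (dY/dX) · (X/Y)

dY/dX = -18/X²
At X = 66: dY/dX = -1/242, Y = 3/11

Elasticity = (-1/242) · (66 / (3/11)) = -1

Interpretation: for a small percentage change in X, the percentage change in Y is approximately -1.00 times as large.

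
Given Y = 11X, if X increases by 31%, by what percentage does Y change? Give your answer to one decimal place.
31.0%

For Y = 11X:
If X → X(1 + 0.31)
Then Y → Y · (1 + 0.31)^1
     = Y · 1.3100

Percentage change = ((1 + 0.31)^1 − 1) × 100% = 31.0%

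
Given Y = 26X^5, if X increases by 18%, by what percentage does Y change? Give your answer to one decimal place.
128.8%

For Y = 26X^5:
If X → X(1 + 0.18)
Then Y → Y · (1 + 0.18)^5
     ≈ Y · 2.2878

Percentage change = ((1 + 0.18)^5 − 1) × 100% ≈ 128.8%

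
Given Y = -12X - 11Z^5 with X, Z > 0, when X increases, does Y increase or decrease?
Y decreases

Taking the partial derivative:
∂Y/∂X = -12

∂Y/∂X = -12 < 0 (assuming positive values)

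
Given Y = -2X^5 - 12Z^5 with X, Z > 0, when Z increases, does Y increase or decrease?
Y decreases

Taking the partial derivative:
∂Y/∂Z = -60Z^4

∂Y/∂Z = -60Z^4 < 0 (assuming positive values)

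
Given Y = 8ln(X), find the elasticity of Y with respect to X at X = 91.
Elasticity = 1/ln(91) ≈ 0.2217

Elasticity = (dY/dX) · (X/Y)

dY/dX = 8/X
At X = 91: dY/dX = 8/91, Y = 8·ln(91)

Elasticity = (8/91) · (91 / (8·ln(91))) = 1/ln(91) ≈ 0.2217

Interpretation: for a small percentage change in X, the percentage change in Y is approximately 0.22 times as large.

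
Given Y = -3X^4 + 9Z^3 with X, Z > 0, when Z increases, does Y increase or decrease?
Y increases

Taking the partial derivative:
∂Y/∂Z = 27Z^2

∂Y/∂Z = 27Z^2 > 0 (assuming positive values)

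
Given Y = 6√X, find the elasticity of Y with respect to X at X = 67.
Elasticity = 1/2

Elasticity = (dY/dX) · (X/Y)

dY/dX = 3/√X
At X = 67: dY/dX = 3·√67/67, Y = 6·√67

Elasticity = (3·√67/67) · (67 / (6·√67)) = 1/2

Interpretation: for a small percentage change in X, the percentage change in Y is approximately 0.50 times as large.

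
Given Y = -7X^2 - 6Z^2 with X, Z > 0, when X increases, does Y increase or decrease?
Y decreases

Taking the partial derivative:
∂Y/∂X = -14X

∂Y/∂X = -14X < 0 (assuming positive values)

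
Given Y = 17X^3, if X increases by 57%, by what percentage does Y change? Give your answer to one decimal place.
287.0%

For Y = 17X^3:
If X → X(1 + 0.57)
Then Y → Y · (1 + 0.57)^3
     ≈ Y · 3.8699

Percentage change = ((1 + 0.57)^3 − 1) × 100% ≈ 287.0%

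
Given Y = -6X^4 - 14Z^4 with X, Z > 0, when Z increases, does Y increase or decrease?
Y decreases

Taking the partial derivative:
∂Y/∂Z = -56Z^3

∂Y/∂Z = -56Z^3 < 0 (assuming positive values)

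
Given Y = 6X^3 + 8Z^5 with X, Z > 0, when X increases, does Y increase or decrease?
Y increases

Taking the partial derivative:
∂Y/∂X = 18X^2

∂Y/∂X = 18X^2 > 0 (assuming positive values)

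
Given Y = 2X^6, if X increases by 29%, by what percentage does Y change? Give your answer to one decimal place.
360.8%

For Y = 2X^6:
If X → X(1 + 0.29)
Then Y → Y · (1 + 0.29)^6
     ≈ Y · 4.6083

Percentage change = ((1 + 0.29)^6 − 1) × 100% ≈ 360.8%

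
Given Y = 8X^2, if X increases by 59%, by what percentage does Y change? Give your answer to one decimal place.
152.8%

For Y = 8X^2:
If X → X(1 + 0.59)
Then Y → Y · (1 + 0.59)^2
     = Y · 2.5281

Percentage change = ((1 + 0.59)^2 − 1) × 100% ≈ 152.8%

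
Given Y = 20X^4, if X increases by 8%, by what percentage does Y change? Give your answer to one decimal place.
36.0%

For Y = 20X^4:
If X → X(1 + 0.08)
Then Y → Y · (1 + 0.08)^4
     ≈ Y · 1.3605

Percentage change = ((1 + 0.08)^4 − 1) × 100% ≈ 36.0%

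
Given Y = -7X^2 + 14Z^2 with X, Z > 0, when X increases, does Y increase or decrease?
Y decreases

Taking the partial derivative:
∂Y/∂X = -14X

∂Y/∂X = -14X < 0 (assuming positive values)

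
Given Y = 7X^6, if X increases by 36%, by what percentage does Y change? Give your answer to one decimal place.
532.8%

For Y = 7X^6:
If X → X(1 + 0.36)
Then Y → Y · (1 + 0.36)^6
     ≈ Y · 6.3275

Percentage change = ((1 + 0.36)^6 − 1) × 100% ≈ 532.8%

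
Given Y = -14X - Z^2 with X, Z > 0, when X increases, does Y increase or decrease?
Y decreases

Taking the partial derivative:
∂Y/∂X = -14

∂Y/∂X = -14 < 0 (assuming positive values)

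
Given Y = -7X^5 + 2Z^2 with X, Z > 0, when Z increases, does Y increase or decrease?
Y increases

Taking the partial derivative:
∂Y/∂Z = 4Z

∂Y/∂Z = 4Z > 0 (assuming positive values)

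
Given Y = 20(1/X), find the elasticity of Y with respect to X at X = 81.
Elasticity = -1

Elasticity = (dY/dX) · (X/Y)

dY/dX = -20/X²
At X = 81: dY/dX = -20/6561, Y = 20/81

Elasticity = (-20/6561) · (81 / (20/81)) = -1

Interpretation: for a small percentage change in X, the percentage change in Y is approximately -1.00 times as large.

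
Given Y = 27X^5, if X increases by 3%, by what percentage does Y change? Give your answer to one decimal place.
15.9%

For Y = 27X^5:
If X → X(1 + 0.03)
Then Y → Y · (1 + 0.03)^5
     ≈ Y · 1.1593

Percentage change = ((1 + 0.03)^5 − 1) × 100% ≈ 15.9%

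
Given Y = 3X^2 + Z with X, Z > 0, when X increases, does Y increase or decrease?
Y increases

Taking the partial derivative:
∂Y/∂X = 6X

∂Y/∂X = 6X > 0 (assuming positive values)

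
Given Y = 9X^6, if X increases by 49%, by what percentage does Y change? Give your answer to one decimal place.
994.3%

For Y = 9X^6:
If X → X(1 + 0.49)
Then Y → Y · (1 + 0.49)^6
     ≈ Y · 10.9425

Percentage change = ((1 + 0.49)^6 − 1) × 100% ≈ 994.3%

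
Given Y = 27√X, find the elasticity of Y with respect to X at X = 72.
Elasticity = 1/2

Elasticity = (dY/dX) · (X/Y)

dY/dX = 27/(2·√X)
At X = 72: dY/dX = 9·√2/8, Y = 162·√2

Elasticity = (9·√2/8) · (72 / (162·√2)) = 1/2

Interpretation: for a small percentage change in X, the percentage change in Y is approximately 0.50 times as large.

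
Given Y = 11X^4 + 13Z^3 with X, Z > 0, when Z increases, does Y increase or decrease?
Y increases

Taking the partial derivative:
∂Y/∂Z = 39Z^2

∂Y/∂Z = 39Z^2 > 0 (assuming positive values)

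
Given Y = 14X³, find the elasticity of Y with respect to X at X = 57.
Elasticity = 3

Elasticity = (dY/dX) · (X/Y)

dY/dX = 42·X²
At X = 57: dY/dX = 136458, Y = 2592702

Elasticity = 136458 · (57 / 2592702) = 3

Interpretation: for a small percentage change in X, the percentage change in Y is approximately 3.00 times as large.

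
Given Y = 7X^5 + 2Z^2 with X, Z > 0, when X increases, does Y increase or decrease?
Y increases

Taking the partial derivative:
∂Y/∂X = 35X^4

∂Y/∂X = 35X^4 > 0 (assuming positive values)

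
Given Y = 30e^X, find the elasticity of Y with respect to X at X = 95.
Elasticity = 95

Elasticity = (dY/dX) · (X/Y)

dY/dX = 30·e^X
At X = 95: dY/dX = 30·e^95, Y = 30·e^95

Elasticity = (30·e^95) · (95 / (30·e^95)) = 95

Interpretation: for a small percentage change in X, the percentage change in Y is approximately 95.00 times as large.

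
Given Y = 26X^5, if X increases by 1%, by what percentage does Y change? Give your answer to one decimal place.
5.1%

For Y = 26X^5:
If X → X(1 + 0.01)
Then Y → Y · (1 + 0.01)^5
     ≈ Y · 1.0510

Percentage change = ((1 + 0.01)^5 − 1) × 100% ≈ 5.1%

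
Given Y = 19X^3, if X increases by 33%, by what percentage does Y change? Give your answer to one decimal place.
135.3%

For Y = 19X^3:
If X → X(1 + 0.33)
Then Y → Y · (1 + 0.33)^3
     ≈ Y · 2.3526

Percentage change = ((1 + 0.33)^3 − 1) × 100% ≈ 135.3%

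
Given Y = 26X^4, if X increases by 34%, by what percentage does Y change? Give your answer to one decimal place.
222.4%

For Y = 26X^4:
If X → X(1 + 0.34)
Then Y → Y · (1 + 0.34)^4
     ≈ Y · 3.2242

Percentage change = ((1 + 0.34)^4 − 1) × 100% ≈ 222.4%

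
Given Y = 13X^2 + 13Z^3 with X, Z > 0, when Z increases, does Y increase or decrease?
Y increases

Taking the partial derivative:
∂Y/∂Z = 39Z^2

∂Y/∂Z = 39Z^2 > 0 (assuming positive values)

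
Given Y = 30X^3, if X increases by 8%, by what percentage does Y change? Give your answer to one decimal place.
26.0%

For Y = 30X^3:
If X → X(1 + 0.08)
Then Y → Y · (1 + 0.08)^3
     ≈ Y · 1.2597

Percentage change = ((1 + 0.08)^3 − 1) × 100% ≈ 26.0%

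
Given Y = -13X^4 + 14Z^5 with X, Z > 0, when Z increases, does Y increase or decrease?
Y increases

Taking the partial derivative:
∂Y/∂Z = 70Z^4

∂Y/∂Z = 70Z^4 > 0 (assuming positive values)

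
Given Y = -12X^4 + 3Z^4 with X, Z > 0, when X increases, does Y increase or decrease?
Y decreases

Taking the partial derivative:
∂Y/∂X = -48X^3

∂Y/∂X = -48X^3 < 0 (assuming positive values)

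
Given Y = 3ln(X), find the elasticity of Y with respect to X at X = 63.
Elasticity = 1/ln(63) ≈ 0.2414

Elasticity = (dY/dX) · (X/Y)

dY/dX = 3/X
At X = 63: dY/dX = 1/21, Y = 3·ln(63)

Elasticity = (1/21) · (63 / (3·ln(63))) = 1/ln(63) ≈ 0.2414

Interpretation: for a small percentage change in X, the percentage change in Y is approximately 0.24 times as large.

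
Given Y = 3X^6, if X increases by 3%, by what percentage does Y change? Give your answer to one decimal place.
19.4%

For Y = 3X^6:
If X → X(1 + 0.03)
Then Y → Y · (1 + 0.03)^6
     ≈ Y · 1.1941

Percentage change = ((1 + 0.03)^6 − 1) × 100% ≈ 19.4%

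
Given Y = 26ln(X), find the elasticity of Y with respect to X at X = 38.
Elasticity = 1/ln(38) ≈ 0.2749

Elasticity = (dY/dX) · (X/Y)

dY/dX = 26/X
At X = 38: dY/dX = 13/19, Y = 26·ln(38)

Elasticity = (13/19) · (38 / (26·ln(38))) = 1/ln(38) ≈ 0.2749

Interpretation: for a small percentage change in X, the percentage change in Y is approximately 0.27 times as large.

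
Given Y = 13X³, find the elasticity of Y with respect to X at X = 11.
Elasticity = 3

Elasticity = (dY/dX) · (X/Y)

dY/dX = 39·X²
At X = 11: dY/dX = 4719, Y = 17303

Elasticity = 4719 · (11 / 17303) = 3

Interpretation: for a small percentage change in X, the percentage change in Y is approximately 3.00 times as large.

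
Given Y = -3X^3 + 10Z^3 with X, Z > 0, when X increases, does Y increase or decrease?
Y decreases

Taking the partial derivative:
∂Y/∂X = -9X^2

∂Y/∂X = -9X^2 < 0 (assuming positive values)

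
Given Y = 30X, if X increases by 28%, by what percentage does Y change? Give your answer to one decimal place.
28.0%

For Y = 30X:
If X → X(1 + 0.28)
Then Y → Y · (1 + 0.28)^1
     = Y · 1.2800

Percentage change = ((1 + 0.28)^1 − 1) × 100% = 28.0%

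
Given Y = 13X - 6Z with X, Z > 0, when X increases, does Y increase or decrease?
Y increases

Taking the partial derivative:
∂Y/∂X = 13

∂Y/∂X = 13 > 0 (assuming positive values)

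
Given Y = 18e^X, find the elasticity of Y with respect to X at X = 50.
Elasticity = 50

Elasticity = (dY/dX) · (X/Y)

dY/dX = 18·e^X
At X = 50: dY/dX = 18·e^50, Y = 18·e^50

Elasticity = (18·e^50) · (50 / (18·e^50)) = 50

Interpretation: for a small percentage change in X, the percentage change in Y is approximately 50.00 times as large.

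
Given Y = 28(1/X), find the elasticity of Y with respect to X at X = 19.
Elasticity = -1

Elasticity = (dY/dX) · (X/Y)

dY/dX = -28/X²
At X = 19: dY/dX = -28/361, Y = 28/19

Elasticity = (-28/361) · (19 / (28/19)) = -1

Interpretation: for a small percentage change in X, the percentage change in Y is approximately -1.00 times as large.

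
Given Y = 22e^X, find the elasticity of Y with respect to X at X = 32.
Elasticity = 32

Elasticity = (dY/dX) · (X/Y)

dY/dX = 22·e^X
At X = 32: dY/dX = 22·e^32, Y = 22·e^32

Elasticity = (22·e^32) · (32 / (22·e^32)) = 32

Interpretation: for a small percentage change in X, the percentage change in Y is approximately 32.00 times as large.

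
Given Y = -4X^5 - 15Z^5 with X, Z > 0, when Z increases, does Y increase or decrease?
Y decreases

Taking the partial derivative:
∂Y/∂Z = -75Z^4

∂Y/∂Z = -75Z^4 < 0 (assuming positive values)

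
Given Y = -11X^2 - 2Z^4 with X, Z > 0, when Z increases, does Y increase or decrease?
Y decreases

Taking the partial derivative:
∂Y/∂Z = -8Z^3

∂Y/∂Z = -8Z^3 < 0 (assuming positive values)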